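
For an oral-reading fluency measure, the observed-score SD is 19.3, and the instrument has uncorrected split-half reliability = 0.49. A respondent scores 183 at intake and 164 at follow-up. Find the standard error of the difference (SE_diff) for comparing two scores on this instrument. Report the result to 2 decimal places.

Spearman-Brown: r = 2(0.49) / (1 + 0.49) = 0.980 / 1.490 ≃ 0.658
SEM = 19.300×√(1 − 0.658) ≃ 11.291
SE_diff = SEM × √2 ≃ 11.291 × 1.414 ≃ 15.969

15.97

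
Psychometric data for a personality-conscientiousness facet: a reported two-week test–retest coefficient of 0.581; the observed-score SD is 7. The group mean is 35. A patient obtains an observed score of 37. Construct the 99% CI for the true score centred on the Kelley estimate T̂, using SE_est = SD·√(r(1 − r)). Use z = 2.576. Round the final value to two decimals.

T̂ = r·X + (1 − r)·M = 0.5810·37 + 0.4190·35 = 21.4970 + 14.6650 ≈ 36.1620
SE_est = SD · √(r(1 − r)) = 7.0000 · √0.2434 ≈ 7.0000 · 0.4934 ≈ 3.4538
99% CI: 36.1620 ± 8.8969 ≈ (27.2651, 45.0589)

[27.27, 45.06]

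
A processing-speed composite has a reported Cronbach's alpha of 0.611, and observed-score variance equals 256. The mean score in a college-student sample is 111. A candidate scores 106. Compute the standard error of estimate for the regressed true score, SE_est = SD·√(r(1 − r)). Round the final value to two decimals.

σ = 256^(1/2) = 16.0000
SE_est = SD * √(r(1 − r)) = 16.0000 * √0.2377 ≈ 16.0000 * 0.4875 ≈ 7.8004

7.80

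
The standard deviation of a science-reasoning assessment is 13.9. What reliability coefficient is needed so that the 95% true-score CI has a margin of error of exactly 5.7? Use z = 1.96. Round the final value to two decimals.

Required SEM = 5.7 / 1.96 ≈ 2.90816
Required reliability = 1 − (SEM/SD)² = 1 − 0.04377 ≈ 0.95623

0.96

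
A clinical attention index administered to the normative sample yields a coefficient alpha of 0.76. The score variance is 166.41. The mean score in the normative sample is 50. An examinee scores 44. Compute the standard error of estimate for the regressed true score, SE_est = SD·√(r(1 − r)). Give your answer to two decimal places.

SD = √166.41 = 12.9000
SE_est = 12.9000·√[r(1 − r)] ≈ 5.5094

5.51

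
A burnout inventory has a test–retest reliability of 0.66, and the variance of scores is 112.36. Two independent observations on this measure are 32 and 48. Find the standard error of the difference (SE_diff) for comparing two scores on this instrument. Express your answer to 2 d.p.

8.74

SD = √112.36 = 10.60000
SEM = 10.60000 * √(1 − 0.66000) = 10.60000 * √0.34000 ≃ 10.60000 * 0.58310 ≃ 6.18081
Standard error of the difference = 6.18081·√2 ≃ 8.74098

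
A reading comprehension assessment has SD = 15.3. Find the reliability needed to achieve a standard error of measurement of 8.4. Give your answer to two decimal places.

0.70

Required reliability = 1 − (SEM/SD)² = 1 − 0.3014 ≈ 0.6986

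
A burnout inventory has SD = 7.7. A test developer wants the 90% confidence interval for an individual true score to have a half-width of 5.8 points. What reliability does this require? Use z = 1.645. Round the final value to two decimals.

0.79

Required SEM = 5.8 / 1.645 ≈ 3.526
r = 1 − (SEM / SD)² = 1 − (3.526 / 7.7)² ≈ 1 − 0.210 ≈ 0.790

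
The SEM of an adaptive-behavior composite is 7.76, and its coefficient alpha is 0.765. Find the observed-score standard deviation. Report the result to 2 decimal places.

16.01

SD = SEM / √(1 − r) = 7.76 / √0.2350 ≈ 7.76 / 0.4848 ≈ 16.0077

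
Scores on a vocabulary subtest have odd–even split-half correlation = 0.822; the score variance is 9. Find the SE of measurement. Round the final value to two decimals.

σ = 9^(1/2) = 3.000
Full-length reliability (Spearman-Brown) = 2(0.822)/(1+0.822) ≈ 0.902
SEM = 3.000 × √(1 − 0.902) = 3.000 × √0.098 ≈ 3.000 × 0.313 ≈ 0.938

0.94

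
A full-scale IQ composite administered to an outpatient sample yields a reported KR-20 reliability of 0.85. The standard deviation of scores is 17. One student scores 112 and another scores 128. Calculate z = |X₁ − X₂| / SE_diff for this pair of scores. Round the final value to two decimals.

SEM = 17.0000 * √(1 − 0.8500) = 17.0000 * √0.1500 ≈ 17.0000 * 0.3873 ≈ 6.5841
Standard error of the difference = 6.5841·√2 ≈ 9.3113
z = |112 − 128| / 9.3113 = 16 / 9.3113 ≈ 1.7183

1.72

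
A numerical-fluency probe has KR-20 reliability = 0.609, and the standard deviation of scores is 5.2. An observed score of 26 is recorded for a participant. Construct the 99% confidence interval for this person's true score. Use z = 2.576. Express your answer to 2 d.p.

SEM = 5.200 × √(1 − 0.609) = 5.200 × √0.391 ≈ 5.200 × 0.625 ≈ 3.252
Half-width = 2.576×3.252 ≈ 8.376
99% CI: 26 ± 8.376 = [17.624, 34.376]

[17.62, 34.38]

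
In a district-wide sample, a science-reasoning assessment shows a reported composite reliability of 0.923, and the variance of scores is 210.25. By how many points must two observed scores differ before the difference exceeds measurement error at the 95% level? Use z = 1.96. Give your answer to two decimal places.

11.15

SD = √210.25 ≈ 14.5000
SEM = 14.5000 · √(1 − 0.9230) = 14.5000 · √0.0770 ≈ 14.5000 · 0.2775 ≈ 4.0236
Standard error of the difference = 4.0236·√2 ≈ 5.6902
Smallest detectable difference = 1.96·5.6902 ≈ 11.1528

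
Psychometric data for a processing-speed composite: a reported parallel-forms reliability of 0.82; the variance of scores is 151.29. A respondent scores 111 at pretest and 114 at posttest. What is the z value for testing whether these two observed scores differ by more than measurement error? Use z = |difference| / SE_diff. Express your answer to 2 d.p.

SD = √151.29 = 12.30000
SEM = 12.30000×√(1 − 0.82000) ≃ 5.21845
Standard error of the difference = 5.21845·√2 ≃ 7.38000
z = |111 − 114| / 7.38000 = 3 / 7.38000 ≃ 0.40650

0.41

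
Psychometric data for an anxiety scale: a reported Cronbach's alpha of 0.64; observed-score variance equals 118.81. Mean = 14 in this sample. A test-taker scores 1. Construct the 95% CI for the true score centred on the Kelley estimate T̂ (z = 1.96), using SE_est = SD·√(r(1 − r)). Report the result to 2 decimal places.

SD = √118.81 = 10.90000
T̂ = 0.64000(1) + 0.36000(14) ≈ 5.68000
SE_est = SD · √(r(1 − r)) = 10.90000 · √0.23040 ≈ 10.90000 · 0.48000 ≈ 5.23200
CI = 5.68000 ± 1.96 · 5.23200 → [-4.57472, 15.93472]

[-4.57, 15.93]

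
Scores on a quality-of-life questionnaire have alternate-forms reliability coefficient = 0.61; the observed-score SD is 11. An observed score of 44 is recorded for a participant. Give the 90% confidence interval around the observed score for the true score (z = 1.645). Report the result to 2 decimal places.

[32.70, 55.30]

The standard error of measurement is 11.00000·√(1 − 0.61000) ≈ 11.00000·0.62450 ≈ 6.86950.
Margin = 1.645 · 6.86950 ≈ 11.30032
CI = 44 ± 11.30032 → [32.69968, 55.30032]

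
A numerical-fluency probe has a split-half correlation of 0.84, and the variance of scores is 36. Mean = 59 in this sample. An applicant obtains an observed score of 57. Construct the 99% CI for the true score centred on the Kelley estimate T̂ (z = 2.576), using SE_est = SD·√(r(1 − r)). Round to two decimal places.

[52.82, 61.53]

σ = 36^(1/2) = 6.000
Full-length reliability (Spearman-Brown) = 2(0.84)/(1+0.84) ≈ 0.913
T̂ = 0.913(57) + 0.087(59) ≈ 57.174
SE_est = 6.000·√(0.913·0.087) ≈ 1.691
99% CI: 57.174 ± 4.355 ≈ (52.819, 61.529)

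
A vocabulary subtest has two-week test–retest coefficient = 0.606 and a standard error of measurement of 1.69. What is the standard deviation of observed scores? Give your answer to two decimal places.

2.69

SD = 1.69 / √(1 − 0.606) ≃ 2.69239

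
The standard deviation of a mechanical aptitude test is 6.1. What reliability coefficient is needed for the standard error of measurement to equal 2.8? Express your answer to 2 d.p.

Required reliability = 1 − (SEM/SD)² = 1 − 0.2107 ≈ 0.7893

0.79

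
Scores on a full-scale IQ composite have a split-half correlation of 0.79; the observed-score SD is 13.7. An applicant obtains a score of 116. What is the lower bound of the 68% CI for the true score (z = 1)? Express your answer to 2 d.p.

Full-length reliability (Spearman-Brown) = 2(0.79)/(1+0.79) ≈ 0.883
SEM = 13.700·√(1 − 0.883) ≈ 4.692
1 · SEM ≈ 4.692
Lower bound: 116 − 4.692 = 111.308

111.31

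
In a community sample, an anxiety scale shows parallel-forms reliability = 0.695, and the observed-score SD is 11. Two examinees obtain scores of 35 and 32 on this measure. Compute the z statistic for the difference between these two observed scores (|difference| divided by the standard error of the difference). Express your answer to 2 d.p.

SEM = 11.000×√(1 − 0.695) ≈ 6.075
SE_diff = SEM × √2 ≈ 6.075 × 1.414 ≈ 8.591
z = |35 − 32| / 8.591 = 3 / 8.591 ≈ 0.349

0.35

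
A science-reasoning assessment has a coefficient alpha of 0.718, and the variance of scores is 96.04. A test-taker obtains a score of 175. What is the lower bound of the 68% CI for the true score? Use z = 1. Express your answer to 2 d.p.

169.80

SD = √96.04 = 9.800
The standard error of measurement is 9.800*√(1 − 0.718) ≈ 9.800*0.531 ≈ 5.204.
Margin = 1 * 5.204 ≈ 5.204
Lower bound: 175 − 5.204 = 169.796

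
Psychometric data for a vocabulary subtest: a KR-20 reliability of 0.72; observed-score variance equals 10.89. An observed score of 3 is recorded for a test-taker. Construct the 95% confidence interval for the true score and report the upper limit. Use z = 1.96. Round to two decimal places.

σ = 10.89^(1/2) = 3.30000
SEM = 3.30000×√(1 − 0.72000) ≃ 1.74620
Half-width = 1.96×1.74620 ≃ 3.42254
Upper bound: 3 + 3.42254 = 6.42254

6.42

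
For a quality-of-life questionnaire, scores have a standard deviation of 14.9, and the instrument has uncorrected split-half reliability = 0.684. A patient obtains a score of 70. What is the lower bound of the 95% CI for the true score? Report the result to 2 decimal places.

57.35

Spearman-Brown: r = 2(0.684) / (1 + 0.684) = 1.368 / 1.684 ≈ 0.812
SEM = 14.900×√(1 − 0.812) ≈ 6.454
Half-width = 1.96×6.454 ≈ 12.651
Lower limit = 70 − 12.651 ≈ 57.349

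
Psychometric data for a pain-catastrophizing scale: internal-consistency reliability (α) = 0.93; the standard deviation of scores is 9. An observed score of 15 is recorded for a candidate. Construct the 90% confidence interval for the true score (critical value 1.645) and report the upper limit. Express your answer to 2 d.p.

SEM = 9.000 × √(1 − 0.930) = 9.000 × √0.070 ≈ 9.000 × 0.265 ≈ 2.381
Half-width = 1.645×2.381 ≈ 3.917
Upper limit = 15 + 3.917 ≈ 18.917

18.92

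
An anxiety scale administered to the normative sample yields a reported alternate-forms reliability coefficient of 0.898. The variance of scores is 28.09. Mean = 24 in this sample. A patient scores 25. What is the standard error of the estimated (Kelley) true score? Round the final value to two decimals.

SD = √28.09 ≈ 5.30000
SE_est = SD · √(r(1 − r)) = 5.30000 · √0.09160 ≈ 5.30000 · 0.30265 ≈ 1.60404

1.60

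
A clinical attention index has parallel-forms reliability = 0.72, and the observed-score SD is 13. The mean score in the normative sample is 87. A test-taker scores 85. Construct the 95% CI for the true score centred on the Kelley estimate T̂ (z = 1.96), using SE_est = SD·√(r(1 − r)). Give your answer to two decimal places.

T̂ = 0.7200(85) + 0.2800(87) ≈ 85.5600
SE_est = SD * √(r(1 − r)) = 13.0000 * √0.2016 ≈ 13.0000 * 0.4490 ≈ 5.8370
CI = 85.5600 ± 1.96 * 5.8370 → [74.1195, 97.0005]

[74.12, 97.00]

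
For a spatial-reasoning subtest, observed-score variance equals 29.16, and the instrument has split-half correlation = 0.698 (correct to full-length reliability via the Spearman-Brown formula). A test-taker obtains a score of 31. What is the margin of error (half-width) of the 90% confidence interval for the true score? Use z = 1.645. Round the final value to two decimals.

σ = 29.16^(1/2) = 5.400
Spearman-Brown: r = 2(0.698) / (1 + 0.698) = 1.396 / 1.698 ≈ 0.822
SEM = 5.400 * √(1 − 0.822) = 5.400 * √0.178 ≈ 5.400 * 0.422 ≈ 2.277
1.645 * SEM ≈ 3.746

3.75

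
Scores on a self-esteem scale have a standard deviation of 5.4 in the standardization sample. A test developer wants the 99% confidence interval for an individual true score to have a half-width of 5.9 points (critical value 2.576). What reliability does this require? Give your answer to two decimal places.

0.82

Required SEM = 5.9 / 2.576 ≈ 2.2904
r = 1 − (2.2904/5.4)² ≈ 1 − 0.1799 ≈ 0.8201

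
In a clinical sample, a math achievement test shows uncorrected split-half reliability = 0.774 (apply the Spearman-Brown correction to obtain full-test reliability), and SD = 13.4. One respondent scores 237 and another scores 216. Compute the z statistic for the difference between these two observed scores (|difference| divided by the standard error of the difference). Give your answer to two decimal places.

Spearman-Brown: r = 2(0.774) / (1 + 0.774) = 1.54800 / 1.77400 ≈ 0.87260
SEM = 13.40000 * √(1 − 0.87260) = 13.40000 * √0.12740 ≈ 13.40000 * 0.35693 ≈ 4.78280
SE_diff = √2 * SEM ≈ 6.76390
z = |237 − 216| / 6.76390 = 21 / 6.76390 ≈ 3.10472

3.10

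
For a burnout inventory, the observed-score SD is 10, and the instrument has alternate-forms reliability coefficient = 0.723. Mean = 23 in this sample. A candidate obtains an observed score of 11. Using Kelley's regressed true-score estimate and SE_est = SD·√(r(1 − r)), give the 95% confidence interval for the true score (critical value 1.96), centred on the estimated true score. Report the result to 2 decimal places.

Estimated true score = 0.72300·11 + (1 − 0.72300)·23 ≈ 14.32400
SE_est = SD · √(r(1 − r)) = 10.00000 · √0.20027 ≈ 10.00000 · 0.44752 ≈ 4.47516
CI = 14.32400 ± 1.96 · 4.47516 → [5.55268, 23.09532]

[5.55, 23.10]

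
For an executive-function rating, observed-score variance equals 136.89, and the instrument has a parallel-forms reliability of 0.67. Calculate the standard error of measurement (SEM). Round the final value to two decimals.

SD = √136.89 = 11.70000
SEM = 11.70000 * √(1 − 0.67000) = 11.70000 * √0.33000 ≈ 11.70000 * 0.57446 ≈ 6.72114

6.72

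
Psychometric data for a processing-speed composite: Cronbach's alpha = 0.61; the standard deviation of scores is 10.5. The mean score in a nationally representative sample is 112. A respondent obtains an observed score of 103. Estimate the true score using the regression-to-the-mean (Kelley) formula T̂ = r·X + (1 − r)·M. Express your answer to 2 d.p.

106.51

T̂ = 0.61000(103) + 0.39000(112) ≈ 106.51000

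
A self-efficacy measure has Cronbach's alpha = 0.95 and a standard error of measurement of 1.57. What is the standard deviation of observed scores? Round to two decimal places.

7.02

σ = SEM·(1 − r)^(−1/2) ≈ 1.57·4.4721 ≈ 7.0213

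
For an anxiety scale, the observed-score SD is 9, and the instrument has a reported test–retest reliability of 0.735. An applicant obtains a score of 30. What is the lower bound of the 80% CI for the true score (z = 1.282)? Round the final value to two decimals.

24.06

The standard error of measurement is 9.0000·√(1 − 0.7350) ≈ 9.0000·0.5148 ≈ 4.6330.
Half-width = 1.282·4.6330 ≈ 5.9395
Lower bound: 30 − 5.9395 = 24.0605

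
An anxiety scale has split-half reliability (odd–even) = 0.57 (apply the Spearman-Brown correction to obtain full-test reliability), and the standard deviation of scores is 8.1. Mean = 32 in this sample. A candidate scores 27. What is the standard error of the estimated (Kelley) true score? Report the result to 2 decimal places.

3.61

Spearman-Brown: r = 2(0.57) / (1 + 0.57) = 1.1400 / 1.5700 ≃ 0.7261
SE_est = SD * √(r(1 − r)) = 8.1000 * √0.1989 ≃ 8.1000 * 0.4460 ≃ 3.6122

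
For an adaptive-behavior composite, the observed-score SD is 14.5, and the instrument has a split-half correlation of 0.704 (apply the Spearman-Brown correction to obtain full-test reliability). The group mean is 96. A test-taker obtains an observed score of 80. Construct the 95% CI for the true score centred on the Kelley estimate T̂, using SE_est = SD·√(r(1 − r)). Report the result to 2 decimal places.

r_full = 2·0.704 / (1 + 0.704) ≈ 0.8263
T̂ = 0.8263(80) + 0.1737(96) ≈ 82.7793
SE_est = 14.5000·√[r(1 − r)] ≈ 5.4935
95% CI: 82.7793 ± 10.7672 ≈ (72.0122, 93.5465)

[72.01, 93.55]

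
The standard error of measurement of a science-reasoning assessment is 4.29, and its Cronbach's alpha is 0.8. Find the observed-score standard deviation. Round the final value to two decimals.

9.59

SD = SEM / √(1 − r) = 4.29 / √0.2000 ≈ 4.29 / 0.4472 ≈ 9.5927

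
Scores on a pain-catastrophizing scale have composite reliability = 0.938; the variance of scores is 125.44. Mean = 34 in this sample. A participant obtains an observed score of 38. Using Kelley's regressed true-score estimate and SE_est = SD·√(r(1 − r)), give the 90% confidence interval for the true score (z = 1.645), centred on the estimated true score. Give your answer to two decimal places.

[33.31, 42.20]

SD = √125.44 = 11.2000
Estimated true score = 0.9380·38 + (1 − 0.9380)·34 ≈ 37.7520
SE_est = 11.2000·√[r(1 − r)] ≈ 2.7009
CI = 37.7520 ± 1.645 · 2.7009 → [33.3090, 42.1950]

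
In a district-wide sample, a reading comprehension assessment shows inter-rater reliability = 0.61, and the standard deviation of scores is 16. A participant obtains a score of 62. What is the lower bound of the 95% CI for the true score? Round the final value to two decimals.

SEM = 16.000 · √(1 − 0.610) = 16.000 · √0.390 ≃ 16.000 · 0.624 ≃ 9.992
1.96 · SEM ≃ 19.584
Lower limit = 62 − 19.584 ≃ 42.416

42.42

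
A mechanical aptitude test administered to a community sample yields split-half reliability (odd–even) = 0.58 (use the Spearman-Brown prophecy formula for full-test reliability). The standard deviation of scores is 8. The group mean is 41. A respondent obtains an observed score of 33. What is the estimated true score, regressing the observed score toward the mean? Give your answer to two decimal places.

35.13

Spearman-Brown: r = 2(0.58) / (1 + 0.58) = 1.1600 / 1.5800 ≈ 0.7342
T̂ = r·X + (1 − r)·M = 0.7342×33 + 0.2658×41 ≈ 24.2278 + 10.8987 ≈ 35.1266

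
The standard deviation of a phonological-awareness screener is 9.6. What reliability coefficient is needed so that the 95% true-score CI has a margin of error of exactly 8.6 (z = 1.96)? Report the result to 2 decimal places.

0.79

SEM needed = half-width / z = 8.6/1.96 ≃ 4.388
Required reliability = 1 − (SEM/SD)² = 1 − 0.209 ≃ 0.791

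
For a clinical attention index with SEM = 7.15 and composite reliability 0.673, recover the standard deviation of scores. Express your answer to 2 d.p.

SD = 7.15 / √(1 − 0.673) ≈ 12.504

12.50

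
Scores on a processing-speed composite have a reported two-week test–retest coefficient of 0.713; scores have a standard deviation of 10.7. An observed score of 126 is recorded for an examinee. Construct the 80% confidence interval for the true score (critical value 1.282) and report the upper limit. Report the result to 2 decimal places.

133.35

SEM = 10.7000 · √(1 − 0.7130) = 10.7000 · √0.2870 ≈ 10.7000 · 0.5357 ≈ 5.7322
Margin = 1.282 · 5.7322 ≈ 7.3487
Upper limit = 126 + 7.3487 ≈ 133.3487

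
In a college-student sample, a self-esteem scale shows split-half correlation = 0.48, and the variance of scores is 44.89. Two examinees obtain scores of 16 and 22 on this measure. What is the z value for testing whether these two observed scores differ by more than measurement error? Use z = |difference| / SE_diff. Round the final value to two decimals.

σ = 44.89^(1/2) = 6.700
Spearman-Brown: r = 2(0.48) / (1 + 0.48) = 0.960 / 1.480 ≈ 0.649
SEM = 6.700×√(1 − 0.649) ≈ 3.971
SE_diff = √2 × SEM ≈ 5.616
z = |16 − 22| / 5.616 = 6 / 5.616 ≈ 1.068

1.07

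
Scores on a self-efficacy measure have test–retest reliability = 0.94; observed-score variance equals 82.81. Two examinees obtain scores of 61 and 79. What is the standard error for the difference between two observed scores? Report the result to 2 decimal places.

3.15

SD = √82.81 ≈ 9.1000
The standard error of measurement is 9.1000×√(1 − 0.9400) ≈ 9.1000×0.2449 ≈ 2.2290.
SE_diff = SEM × √2 ≈ 2.2290 × 1.4142 ≈ 3.1523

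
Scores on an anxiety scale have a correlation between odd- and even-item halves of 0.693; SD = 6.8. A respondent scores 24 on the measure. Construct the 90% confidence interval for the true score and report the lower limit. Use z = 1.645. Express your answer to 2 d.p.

19.24

Spearman-Brown: r = 2(0.693) / (1 + 0.693) = 1.38600 / 1.69300 ≃ 0.81867
SEM = 6.80000 * √(1 − 0.81867) = 6.80000 * √0.18133 ≃ 6.80000 * 0.42583 ≃ 2.89567
1.645 * SEM ≃ 4.76338
Lower bound: 24 − 4.76338 = 19.23662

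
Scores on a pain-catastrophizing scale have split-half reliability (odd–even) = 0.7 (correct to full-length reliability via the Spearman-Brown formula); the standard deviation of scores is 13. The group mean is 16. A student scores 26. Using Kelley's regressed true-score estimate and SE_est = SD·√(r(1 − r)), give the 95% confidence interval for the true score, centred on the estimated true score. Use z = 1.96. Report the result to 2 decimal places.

r_full = 2·0.7 / (1 + 0.7) ≈ 0.82353
T̂ = 0.82353(26) + 0.17647(16) ≈ 24.23529
SE_est = 13.00000·√[r(1 − r)] ≈ 4.95586
95% CI: 24.23529 ± 9.71349 ≈ (14.52181, 33.94878)

[14.52, 33.95]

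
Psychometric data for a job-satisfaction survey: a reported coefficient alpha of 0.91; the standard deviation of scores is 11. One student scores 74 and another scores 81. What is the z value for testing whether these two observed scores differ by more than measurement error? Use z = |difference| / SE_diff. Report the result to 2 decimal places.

1.50

SEM = 11.0000 * √(1 − 0.9100) = 11.0000 * √0.0900 ≈ 11.0000 * 0.3000 ≈ 3.3000
SE_diff = √2 * SEM ≈ 4.6669
z = 7 / 4.6669 ≈ 1.4999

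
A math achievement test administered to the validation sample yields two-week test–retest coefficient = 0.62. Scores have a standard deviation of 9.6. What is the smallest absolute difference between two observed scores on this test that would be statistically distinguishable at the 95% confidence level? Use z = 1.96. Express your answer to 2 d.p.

16.40

SEM = 9.600 * √(1 − 0.620) = 9.600 * √0.380 ≈ 9.600 * 0.616 ≈ 5.918
SE_diff = SEM * √2 ≈ 5.918 * 1.414 ≈ 8.369
Minimum reliable difference = 1.96 * SE_diff ≈ 1.96 * 8.369 ≈ 16.403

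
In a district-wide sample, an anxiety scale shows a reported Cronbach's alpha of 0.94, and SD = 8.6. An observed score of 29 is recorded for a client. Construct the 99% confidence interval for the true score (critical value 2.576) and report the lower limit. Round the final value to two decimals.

23.57

The standard error of measurement is 8.600×√(1 − 0.940) ≈ 8.600×0.245 ≈ 2.107.
Margin = 2.576 × 2.107 ≈ 5.427
Lower limit = 29 − 5.427 ≈ 23.573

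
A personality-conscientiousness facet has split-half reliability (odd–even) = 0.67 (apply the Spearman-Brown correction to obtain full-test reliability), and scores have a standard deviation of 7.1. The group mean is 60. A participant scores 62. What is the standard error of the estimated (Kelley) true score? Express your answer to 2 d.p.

Full-length reliability (Spearman-Brown) = 2(0.67)/(1+0.67) ≃ 0.802
SE_est = SD · √(r(1 − r)) = 7.100 · √0.159 ≃ 7.100 · 0.398 ≃ 2.827

2.83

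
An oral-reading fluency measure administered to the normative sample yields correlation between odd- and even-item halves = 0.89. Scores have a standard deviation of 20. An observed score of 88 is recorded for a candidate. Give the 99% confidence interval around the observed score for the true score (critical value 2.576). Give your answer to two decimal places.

[75.57, 100.43]

r_full = 2·0.89 / (1 + 0.89) ≈ 0.9418
SEM = 20.0000 · √(1 − 0.9418) = 20.0000 · √0.0582 ≈ 20.0000 · 0.2412 ≈ 4.8250
Margin = 2.576 · 4.8250 ≈ 12.4291
Interval: (75.5709, 100.4291)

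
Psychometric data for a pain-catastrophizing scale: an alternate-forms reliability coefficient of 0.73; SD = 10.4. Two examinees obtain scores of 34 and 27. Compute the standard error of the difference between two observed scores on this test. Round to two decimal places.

7.64

The standard error of measurement is 10.4000*√(1 − 0.7300) ≃ 10.4000*0.5196 ≃ 5.4040.
SE_diff = √2 * SEM ≃ 7.6424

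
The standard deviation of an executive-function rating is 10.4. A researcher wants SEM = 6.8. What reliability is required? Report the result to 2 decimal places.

0.57

Required reliability = 1 − (SEM/SD)² = 1 − 0.428 ≈ 0.572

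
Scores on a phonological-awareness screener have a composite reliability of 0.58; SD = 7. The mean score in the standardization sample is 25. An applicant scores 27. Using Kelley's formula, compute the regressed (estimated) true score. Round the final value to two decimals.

26.16

Estimated true score = 0.5800×27 + (1 − 0.5800)×25 ≈ 26.1600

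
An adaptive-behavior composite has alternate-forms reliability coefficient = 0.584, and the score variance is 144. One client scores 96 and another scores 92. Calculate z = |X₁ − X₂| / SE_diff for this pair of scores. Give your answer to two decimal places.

0.37

σ = 144^(1/2) = 12.0000
SEM = 12.0000·√(1 − 0.5840) ≈ 7.7398
SE_diff = SEM · √2 ≈ 7.7398 · 1.4142 ≈ 10.9457
z = 4 / 10.9457 ≈ 0.3654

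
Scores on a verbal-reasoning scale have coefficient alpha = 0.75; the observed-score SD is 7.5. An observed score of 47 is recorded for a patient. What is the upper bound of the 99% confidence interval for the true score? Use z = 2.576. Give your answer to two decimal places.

56.66

The standard error of measurement is 7.5000×√(1 − 0.7500) ≈ 7.5000×0.5000 ≈ 3.7500.
2.576 × SEM ≈ 9.6600
Upper limit = 47 + 9.6600 ≈ 56.6600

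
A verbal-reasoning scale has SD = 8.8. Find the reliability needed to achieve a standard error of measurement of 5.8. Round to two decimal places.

0.57

Required reliability = 1 − (SEM/SD)² = 1 − 0.434 ≈ 0.566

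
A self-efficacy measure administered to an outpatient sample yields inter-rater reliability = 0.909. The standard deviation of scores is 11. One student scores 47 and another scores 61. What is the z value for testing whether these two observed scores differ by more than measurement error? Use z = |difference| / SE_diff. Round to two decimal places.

2.98

SEM = 11.000×√(1 − 0.909) ≈ 3.318
SE_diff = √2 × SEM ≈ 4.693
z = |47 − 61| / 4.693 = 14 / 4.693 ≈ 2.983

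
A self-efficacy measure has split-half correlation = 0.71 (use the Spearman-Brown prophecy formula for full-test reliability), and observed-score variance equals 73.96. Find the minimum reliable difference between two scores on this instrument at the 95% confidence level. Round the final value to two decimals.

SD = √73.96 ≈ 8.6000
r_full = 2·0.71 / (1 + 0.71) ≈ 0.8304
SEM = 8.6000·√(1 − 0.8304) ≈ 3.5416
Standard error of the difference = 3.5416·√2 ≈ 5.0086
Smallest detectable difference = 1.96·5.0086 ≈ 9.8168

9.82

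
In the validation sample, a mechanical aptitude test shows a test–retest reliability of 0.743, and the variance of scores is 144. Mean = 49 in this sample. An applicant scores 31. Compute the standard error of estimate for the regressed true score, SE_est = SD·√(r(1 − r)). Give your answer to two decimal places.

SD = √144 ≃ 12.000
SE_est = 12.000·√[r(1 − r)] ≃ 5.244

5.24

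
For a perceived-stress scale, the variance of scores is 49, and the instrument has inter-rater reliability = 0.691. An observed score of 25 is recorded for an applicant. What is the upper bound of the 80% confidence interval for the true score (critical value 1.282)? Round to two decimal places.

29.99

SD = √49 = 7.000
SEM = 7.000 * √(1 − 0.691) = 7.000 * √0.309 ≈ 7.000 * 0.556 ≈ 3.891
Half-width = 1.282*3.891 ≈ 4.988
Upper bound: 25 + 4.988 = 29.988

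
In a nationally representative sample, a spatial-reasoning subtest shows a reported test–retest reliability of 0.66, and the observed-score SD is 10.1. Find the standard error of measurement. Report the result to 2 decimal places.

SEM = 10.1000 · √(1 − 0.6600) = 10.1000 · √0.3400 ≈ 10.1000 · 0.5831 ≈ 5.8893

5.89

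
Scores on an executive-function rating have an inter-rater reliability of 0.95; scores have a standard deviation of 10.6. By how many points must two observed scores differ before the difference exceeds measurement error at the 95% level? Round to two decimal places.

SEM = 10.60000 × √(1 − 0.95000) = 10.60000 × √0.05000 ≃ 10.60000 × 0.22361 ≃ 2.37023
SE_diff = √2 × SEM ≃ 3.35201
Minimum reliable difference = 1.96 × SE_diff ≃ 1.96 × 3.35201 ≃ 6.56995

6.57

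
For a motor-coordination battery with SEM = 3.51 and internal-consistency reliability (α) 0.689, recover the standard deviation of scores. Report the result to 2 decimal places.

6.29

σ = SEM·(1 − r)^(−1/2) ≈ 3.51×1.7932 ≈ 6.2940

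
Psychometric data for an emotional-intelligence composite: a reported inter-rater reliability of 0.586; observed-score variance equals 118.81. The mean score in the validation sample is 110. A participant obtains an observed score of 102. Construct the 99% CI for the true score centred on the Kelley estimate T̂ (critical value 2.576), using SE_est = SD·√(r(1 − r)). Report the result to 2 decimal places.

[91.48, 119.14]

SD = √118.81 ≃ 10.900
T̂ = r·X + (1 − r)·M = 0.586×102 + 0.414×110 = 59.772 + 45.540 ≃ 105.312
SE_est = SD × √(r(1 − r)) = 10.900 × √0.243 ≃ 10.900 × 0.493 ≃ 5.369
99% CI: 105.312 ± 13.830 ≃ (91.482, 119.142)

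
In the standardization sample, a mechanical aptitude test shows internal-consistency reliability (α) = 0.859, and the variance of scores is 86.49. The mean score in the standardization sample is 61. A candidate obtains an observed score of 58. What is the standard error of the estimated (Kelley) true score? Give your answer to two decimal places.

3.24

SD = √86.49 ≈ 9.300
SE_est = SD × √(r(1 − r)) = 9.300 × √0.121 ≈ 9.300 × 0.348 ≈ 3.237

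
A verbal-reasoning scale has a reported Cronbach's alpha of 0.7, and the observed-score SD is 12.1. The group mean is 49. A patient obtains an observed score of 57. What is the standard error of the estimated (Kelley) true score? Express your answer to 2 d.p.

SE_est = 12.10000·√[r(1 − r)] ≈ 5.54492

5.54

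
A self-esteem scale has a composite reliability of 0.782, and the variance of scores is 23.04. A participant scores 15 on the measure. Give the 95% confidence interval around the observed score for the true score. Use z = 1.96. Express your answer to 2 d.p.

σ = 23.04^(1/2) = 4.8000
SEM = 4.8000 * √(1 − 0.7820) = 4.8000 * √0.2180 ≈ 4.8000 * 0.4669 ≈ 2.2411
Half-width = 1.96*2.2411 ≈ 4.3926
CI = 15 ± 4.3926 → [10.6074, 19.3926]

[10.61, 19.39]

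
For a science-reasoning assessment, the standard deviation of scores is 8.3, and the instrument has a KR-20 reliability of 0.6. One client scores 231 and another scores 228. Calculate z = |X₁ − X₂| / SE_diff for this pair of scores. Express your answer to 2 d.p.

0.40

SEM = 8.3000 × √(1 − 0.6000) = 8.3000 × √0.4000 ≈ 8.3000 × 0.6325 ≈ 5.2494
SE_diff = SEM × √2 ≈ 5.2494 × 1.4142 ≈ 7.4237
z = 3 / 7.4237 ≈ 0.4041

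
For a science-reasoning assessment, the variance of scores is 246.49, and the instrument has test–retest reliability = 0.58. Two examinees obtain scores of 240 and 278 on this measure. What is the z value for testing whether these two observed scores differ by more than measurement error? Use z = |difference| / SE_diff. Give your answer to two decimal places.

2.64

σ = 246.49^(1/2) = 15.7000
SEM = 15.7000 * √(1 − 0.5800) = 15.7000 * √0.4200 ≈ 15.7000 * 0.6481 ≈ 10.1748
SE_diff = SEM * √2 ≈ 10.1748 * 1.4142 ≈ 14.3893
z = |240 − 278| / 14.3893 = 38 / 14.3893 ≈ 2.6409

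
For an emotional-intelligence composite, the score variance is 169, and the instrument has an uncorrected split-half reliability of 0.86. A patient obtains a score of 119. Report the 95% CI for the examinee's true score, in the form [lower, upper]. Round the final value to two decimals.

[112.01, 125.99]

σ = 169^(1/2) = 13.0000
Spearman-Brown: r = 2(0.86) / (1 + 0.86) = 1.7200 / 1.8600 ≃ 0.9247
SEM = 13.0000 × √(1 − 0.9247) = 13.0000 × √0.0753 ≃ 13.0000 × 0.2744 ≃ 3.5666
1.96 × SEM ≃ 6.9905
Interval: (112.0095, 125.9905)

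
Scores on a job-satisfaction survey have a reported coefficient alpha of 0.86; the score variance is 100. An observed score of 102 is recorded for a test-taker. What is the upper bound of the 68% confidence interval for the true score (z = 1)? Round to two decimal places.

SD = √100 = 10.000
SEM = 10.000 * √(1 − 0.860) = 10.000 * √0.140 ≃ 10.000 * 0.374 ≃ 3.742
1 * SEM ≃ 3.742
Upper bound: 102 + 3.742 = 105.742

105.74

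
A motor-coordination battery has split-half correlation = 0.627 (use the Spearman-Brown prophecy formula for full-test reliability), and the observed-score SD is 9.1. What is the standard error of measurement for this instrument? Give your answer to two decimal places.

4.36

Full-length reliability (Spearman-Brown) = 2(0.627)/(1+0.627) ≈ 0.771
SEM = 9.100×√(1 − 0.771) ≈ 4.357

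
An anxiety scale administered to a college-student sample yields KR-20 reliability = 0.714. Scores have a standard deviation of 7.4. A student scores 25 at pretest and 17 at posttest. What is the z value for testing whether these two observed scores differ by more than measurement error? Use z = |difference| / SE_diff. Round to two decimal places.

SEM = 7.4000*√(1 − 0.7140) ≃ 3.9574
SE_diff = √2 * SEM ≃ 5.5967
z = 8 / 5.5967 ≃ 1.4294

1.43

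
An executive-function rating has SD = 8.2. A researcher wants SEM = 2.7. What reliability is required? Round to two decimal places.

0.89

r = 1 − (SEM / SD)² = 1 − (2.700 / 8.2)² ≃ 1 − 0.108 ≃ 0.892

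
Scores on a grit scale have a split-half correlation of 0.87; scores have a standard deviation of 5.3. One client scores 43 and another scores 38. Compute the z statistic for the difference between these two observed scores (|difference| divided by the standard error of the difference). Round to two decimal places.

Full-length reliability (Spearman-Brown) = 2(0.87)/(1+0.87) ≈ 0.93048
The standard error of measurement is 5.30000*√(1 − 0.93048) ≈ 5.30000*0.26366 ≈ 1.39742.
SE_diff = SEM * √2 ≈ 1.39742 * 1.41421 ≈ 1.97625
z = 5 / 1.97625 ≈ 2.53005

2.53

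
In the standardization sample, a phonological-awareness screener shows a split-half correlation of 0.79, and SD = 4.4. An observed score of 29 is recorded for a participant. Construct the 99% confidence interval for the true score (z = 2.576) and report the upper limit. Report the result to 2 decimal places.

32.88

Spearman-Brown: r = 2(0.79) / (1 + 0.79) = 1.5800 / 1.7900 ≈ 0.8827
SEM = 4.4000*√(1 − 0.8827) ≈ 1.5071
Half-width = 2.576*1.5071 ≈ 3.8822
Upper limit = 29 + 3.8822 ≈ 32.8822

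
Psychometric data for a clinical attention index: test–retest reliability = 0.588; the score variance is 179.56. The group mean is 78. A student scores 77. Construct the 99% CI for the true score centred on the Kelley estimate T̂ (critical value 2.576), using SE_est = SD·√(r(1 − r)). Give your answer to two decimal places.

[60.42, 94.40]

SD = √179.56 ≃ 13.40000
T̂ = 0.58800(77) + 0.41200(78) ≃ 77.41200
SE_est = SD × √(r(1 − r)) = 13.40000 × √0.24226 ≃ 13.40000 × 0.49220 ≃ 6.59541
99% CI: 77.41200 ± 16.98979 ≃ (60.42221, 94.40179)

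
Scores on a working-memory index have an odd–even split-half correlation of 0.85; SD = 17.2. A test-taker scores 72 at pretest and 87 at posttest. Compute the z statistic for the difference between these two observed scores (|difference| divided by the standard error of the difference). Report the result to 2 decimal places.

2.17

r_full = 2·0.85 / (1 + 0.85) ≈ 0.919
SEM = 17.200·√(1 − 0.919) ≈ 4.898
SE_diff = √2 · SEM ≈ 6.926
z = |72 − 87| / 6.926 = 15 / 6.926 ≈ 2.166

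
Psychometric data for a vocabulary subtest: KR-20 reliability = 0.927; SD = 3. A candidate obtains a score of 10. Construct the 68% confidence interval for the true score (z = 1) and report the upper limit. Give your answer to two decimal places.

10.81

SEM = 3.000 * √(1 − 0.927) = 3.000 * √0.073 ≃ 3.000 * 0.270 ≃ 0.811
1 * SEM ≃ 0.811
Upper bound: 10 + 0.811 = 10.811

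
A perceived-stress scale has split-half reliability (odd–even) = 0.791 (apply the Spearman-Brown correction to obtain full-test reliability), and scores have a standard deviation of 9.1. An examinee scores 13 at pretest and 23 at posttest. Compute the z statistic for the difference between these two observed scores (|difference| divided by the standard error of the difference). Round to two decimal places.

2.27

Spearman-Brown: r = 2(0.791) / (1 + 0.791) = 1.5820 / 1.7910 ≃ 0.8833
SEM = 9.1000*√(1 − 0.8833) ≃ 3.1086
SE_diff = SEM * √2 ≃ 3.1086 * 1.4142 ≃ 4.3962
z = |13 − 23| / 4.3962 = 10 / 4.3962 ≃ 2.2747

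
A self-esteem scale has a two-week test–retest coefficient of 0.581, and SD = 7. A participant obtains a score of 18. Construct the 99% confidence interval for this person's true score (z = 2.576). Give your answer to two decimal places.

[6.33, 29.67]

SEM = 7.0000 × √(1 − 0.5810) = 7.0000 × √0.4190 ≈ 7.0000 × 0.6473 ≈ 4.5311
Margin = 2.576 × 4.5311 ≈ 11.6722
CI = 18 ± 11.6722 → [6.3278, 29.6722]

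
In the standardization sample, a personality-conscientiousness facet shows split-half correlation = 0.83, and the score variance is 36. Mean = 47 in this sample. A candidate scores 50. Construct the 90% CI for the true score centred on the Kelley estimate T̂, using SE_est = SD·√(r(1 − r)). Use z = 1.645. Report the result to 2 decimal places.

[46.86, 52.59]

SD = √36 ≃ 6.00000
r_full = 2·0.83 / (1 + 0.83) ≃ 0.90710
T̂ = 0.90710(50) + 0.09290(47) ≃ 49.72131
SE_est = 6.00000·√(0.90710·0.09290) ≃ 1.74172
CI = 49.72131 ± 1.645 · 1.74172 → [46.85618, 52.58644]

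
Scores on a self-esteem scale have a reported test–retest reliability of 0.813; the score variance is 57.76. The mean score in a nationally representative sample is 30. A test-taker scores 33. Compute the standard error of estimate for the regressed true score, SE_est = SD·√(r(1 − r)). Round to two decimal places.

SD = √57.76 ≃ 7.600
SE_est = SD · √(r(1 − r)) = 7.600 · √0.152 ≃ 7.600 · 0.390 ≃ 2.963

2.96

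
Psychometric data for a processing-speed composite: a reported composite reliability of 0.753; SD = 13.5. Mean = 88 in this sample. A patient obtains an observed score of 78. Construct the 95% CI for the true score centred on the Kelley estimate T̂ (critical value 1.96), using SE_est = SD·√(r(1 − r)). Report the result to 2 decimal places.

[69.06, 91.88]

T̂ = r·X + (1 − r)·M = 0.753·78 + 0.247·88 = 58.734 + 21.736 ≃ 80.470
SE_est = SD · √(r(1 − r)) = 13.500 · √0.186 ≃ 13.500 · 0.431 ≃ 5.822
CI = 80.470 ± 1.96 · 5.822 → [69.059, 91.881]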